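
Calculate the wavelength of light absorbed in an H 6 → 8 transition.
7498.410 nm

First, find the transition energy using E_n = -13.6057 / n² eV:
E_6 = -13.6057 / 6² = -0.377936111 eV
E_8 = -13.6057 / 8² = -0.212589063 eV

Photon energy: |ΔE| = |E_8 - E_6| = 0.165347048 eV

Convert to wavelength using E = hc/λ with hc = 1239.84 eV·nm:
λ = hc/E = 1239.84 eV·nm / 0.165347048 eV
λ = 7498.410 nm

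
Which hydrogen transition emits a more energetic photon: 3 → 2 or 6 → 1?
6 → 1

Calculate the energy for each transition:

Transition 3 → 2:
ΔE₁ = |E_2 - E_3| = |-13.6057/2² - (-13.6057/3²)|
ΔE₁ = |-3.401425000000 - (-1.511744444444)| = 1.889680556 eV

Transition 6 → 1:
ΔE₂ = |E_1 - E_6| = |-13.6057/1² - (-13.6057/6²)|
ΔE₂ = |-13.605700000000 - (-0.377936111111)| = 13.227763889 eV

Since 13.227763889 eV > 1.889680556 eV, the transition 6 → 1 emits the more energetic photon.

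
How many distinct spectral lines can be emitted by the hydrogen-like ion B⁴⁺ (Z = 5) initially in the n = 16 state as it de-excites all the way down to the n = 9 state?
28

The electron can occupy levels n = 9, 10, ..., 16 during de-excitation — that is m = 16 - 9 + 1 = 8 distinct levels.

The number of distinct spectral lines equals the number of ways to choose 2 of these m levels (each pair gives one possible emission transition):

Number of lines = m(m-1)/2 = 8×7/2 = 28

These correspond to all possible transitions between the 8 levels:
16 → 15, 16 → 14, 16 → 13, 16 → 12, 16 → 11, 16 → 10, 16 → 9, 15 → 14...

Each transition produces a photon with a unique energy (and thus wavelength). This count does not depend on Z.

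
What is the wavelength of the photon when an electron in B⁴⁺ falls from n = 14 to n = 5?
104.449 nm

First, find the transition energy using E_n = -13.6057 Z² / n² eV:
E_14 = -13.6057 × 5² / 14² = -1.735421 eV
E_5 = -13.6057 × 5² / 5² = -13.605700 eV

Photon energy: |ΔE| = |E_5 - E_14| = 11.870279 eV

Convert to wavelength using E = hc/λ with hc = 1239.84 eV·nm:
λ = hc/E = 1239.84 eV·nm / 11.870279 eV
λ = 104.449 nm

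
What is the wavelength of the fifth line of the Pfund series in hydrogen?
3037.550 nm

The lines of a series are numbered from the longest wavelength (smallest ΔE) outward; the fifth line is the transition from n = n_f + 5 to n_f.
The Pfund series has all transitions ending at n_f = 5.

For H, the fifth line (ε-line) is the jump from n = 10 to n = 5:
E_10 = -13.6057 / 10² = -0.136057000 eV
E_5 = -13.6057 / 5² = -0.544228000 eV
ΔE = E_10 - E_5 = 0.408171000 eV

λ = hc/E = 1239.84 eV·nm / 0.408171000 eV
λ = 3037.550 nm

This is the ε-line of the Pfund series in H.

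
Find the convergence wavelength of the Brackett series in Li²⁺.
162.003 nm

The series limit corresponds to the transition from n = ∞ to n = 4.
This is the highest energy (shortest wavelength) transition in the Brackett series.

E_∞ = 0 eV
E_4 = -13.6057 × 3² / 4² = -7.6532063 eV

Energy at series limit:
ΔE = E_∞ - E_4 = 0 - (-7.6532063) = 7.6532063 eV
λ = hc/E = 1239.84 eV·nm / 7.6532063 eV = 162.003 nm

This energy equals the ionization energy from the n = 4 state of Li²⁺.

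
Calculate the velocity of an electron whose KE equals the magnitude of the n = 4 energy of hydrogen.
5.47e+05 m/s (or 0.182% of c)

The binding energy at n = 4 for hydrogen is:
E_4 = -13.6057/4² = -0.850356 eV
|E_4| = 0.850356 eV

Convert to Joules:
KE = 0.850356 eV × (1.602177 × 10⁻¹⁹ J/eV) = 1.3624e-19 J

Using KE = ½mv²:
v = √(2·KE/m_e)
v = √(2 × 1.3624e-19 J / 9.10938 × 10⁻³¹ kg)
v = 5.47e+05 m/s

This is approximately 0.182% the speed of light.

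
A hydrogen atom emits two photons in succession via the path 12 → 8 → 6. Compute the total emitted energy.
0.283 eV

The energy levels of hydrogen are E_n = -13.6057 / n² eV.

First transition (12 → 8):
ΔE₁ = |E_8 - E_12|
ΔE₁ = |-0.212589063 - (-0.094484028)| = 0.118105 eV

Second transition (8 → 6):
ΔE₂ = |E_6 - E_8|
ΔE₂ = |-0.377936111 - (-0.212589063)| = 0.165347 eV

Total energy released:
E_total = ΔE₁ + ΔE₂ = 0.118105 + 0.165347 = 0.283 eV

Note: This equals the direct transition 12 → 6: 0.283 eV ✓
Energy is conserved regardless of the path taken.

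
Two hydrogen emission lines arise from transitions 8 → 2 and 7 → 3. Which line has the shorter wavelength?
8 → 2

Calculate the energy for each transition:

Transition 8 → 2:
ΔE₁ = |E_2 - E_8| = |-13.6057/2² - (-13.6057/8²)|
ΔE₁ = |-3.40142500 - (-0.21258906)| = 3.18884 eV

Transition 7 → 3:
ΔE₂ = |E_3 - E_7| = |-13.6057/3² - (-13.6057/7²)|
ΔE₂ = |-1.51174444 - (-0.27766735)| = 1.23408 eV

Since 3.18884 eV > 1.23408 eV, the transition 8 → 2 emits the more energetic photon.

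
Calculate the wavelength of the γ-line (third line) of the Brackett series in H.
2164.94504 nm

The lines of a series are numbered from the longest wavelength (smallest ΔE) outward; the third line is the transition from n = n_f + 3 to n_f.
The Brackett series has all transitions ending at n_f = 4.

For H, the third line (γ-line) is the jump from n = 7 to n = 4:
E_7 = -13.6057 / 7² = -0.27766734694 eV
E_4 = -13.6057 / 4² = -0.85035625000 eV
ΔE = E_7 - E_4 = 0.57268890306 eV

λ = hc/E = 1239.84 eV·nm / 0.57268890306 eV
λ = 2164.94504 nm

This is the γ-line of the Brackett series in H.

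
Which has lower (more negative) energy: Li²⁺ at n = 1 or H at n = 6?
Li²⁺ at n = 1 (E = -122.45130 eV)

Using E_n = -13.6057 Z² / n² eV:

Li²⁺ (Z = 3) at n = 1:
E = -13.6057 × 3² / 1² = -13.6057 × 9 / 1 = -122.45130000 eV

H (Z = 1) at n = 6:
E = -13.6057 × 1² / 6² = -13.6057 × 1 / 36 = -0.37793611 eV

Since -122.45130000 eV < -0.37793611 eV,
Li²⁺ at n = 1 is more tightly bound (requires more energy to ionize).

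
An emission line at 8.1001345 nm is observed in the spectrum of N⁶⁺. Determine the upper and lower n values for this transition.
n = 7 → n = 2

First, find the photon energy from the wavelength (hc = 1239.84 eV·nm):
E = hc/λ = 1239.84 eV·nm / 8.1001345 nm = 153.06413 eV

The energy levels of N⁶⁺ satisfy E_n = -13.6057 × 7² / n² eV, so an emission n_i → n_f releases
ΔE = 13.6057 × 7² × (1/n_f² − 1/n_i²) eV.

Setting ΔE equal to the photon energy:
1/n_f² − 1/n_i² = 153.06413 / (13.6057 × 7²) = 0.22959184

Since 1/n_i² must be positive, we need 1/n_f² > 0.22959184, i.e. n_f ≤ 2. For each allowed n_f, solve n_i = (1/n_f² − 0.22959184)^(−1/2) and check whether it is a whole number:
  n_f = 1: 1/n_i² = 1.00000000 − 0.22959184 = 0.77040816 → n_i = 1.139  (not an integer) ✗
  n_f = 2: 1/n_i² = 0.25000000 − 0.22959184 = 0.02040816 → n_i = 7.000  → integer, n_i = 7 ✓

Only n_f = 2 gives an integer upper level, n_i = 7.

The transition is from n = 7 to n = 2 (emission).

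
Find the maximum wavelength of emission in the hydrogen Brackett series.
4050.07 nm

The longest wavelength corresponds to the smallest energy transition in the series.
The Brackett series has all transitions ending at n_f = 4.

For H, the first line (α-line) is the jump from n = 5 to n = 4:
E_5 = -13.6057 / 5² = -0.54422800 eV
E_4 = -13.6057 / 4² = -0.85035625 eV
ΔE = E_5 - E_4 = 0.30612825 eV

λ = hc/E = 1239.84 eV·nm / 0.30612825 eV
λ = 4050.07 nm

This is the α-line of the Brackett series in H.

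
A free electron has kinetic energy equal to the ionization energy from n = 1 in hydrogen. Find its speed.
2.18769e+06 m/s (or 0.730% of c)

The binding energy at n = 1 for hydrogen is:
E_1 = -13.6057/1² = -13.6057000 eV
|E_1| = 13.6057000 eV

Convert to Joules:
KE = 13.6057000 eV × (1.602177 × 10⁻¹⁹ J/eV) = 2.1798740e-18 J

Using KE = ½mv²:
v = √(2·KE/m_e)
v = √(2 × 2.1798740e-18 J / 9.10938 × 10⁻³¹ kg)
v = 2.18769e+06 m/s

This is approximately 0.730% the speed of light.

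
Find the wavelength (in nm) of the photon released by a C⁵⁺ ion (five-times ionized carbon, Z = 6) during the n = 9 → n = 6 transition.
164.0277 nm

First, find the transition energy using E_n = -13.6057 Z² / n² eV:
E_9 = -13.6057 × 6² / 9² = -6.04697778 eV
E_6 = -13.6057 × 6² / 6² = -13.60570000 eV

Photon energy: |ΔE| = |E_6 - E_9| = 7.55872222 eV

Convert to wavelength using E = hc/λ with hc = 1239.84 eV·nm:
λ = hc/E = 1239.84 eV·nm / 7.55872222 eV
λ = 164.0277 nm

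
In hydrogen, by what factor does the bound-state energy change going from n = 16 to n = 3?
28.4444

Using E_n = -13.6057 Z² / n² eV with Z = 1:

E_3 = -13.6057 / 3² = -13.6057 / 9 = -1.5117444444 eV
E_16 = -13.6057 / 16² = -13.6057 / 256 = -0.0531472656 eV

The ratio is:
E_3/E_16 = (-1.5117444444) / (-0.0531472656)
E_3/E_16 = (-13.6057/9) / (-13.6057/256)
E_3/E_16 = 256/9
E_3/E_16 = 28.4444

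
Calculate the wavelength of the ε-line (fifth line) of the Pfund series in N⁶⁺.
61.991 nm

The lines of a series are numbered from the longest wavelength (smallest ΔE) outward; the fifth line is the transition from n = n_f + 5 to n_f.
The Pfund series has all transitions ending at n_f = 5.

For N⁶⁺ (Z = 7), the fifth line (ε-line) is the jump from n = 10 to n = 5:
E_10 = -13.6057 × 7² / 10² = -6.66679 eV
E_5 = -13.6057 × 7² / 5² = -26.66717 eV
ΔE = E_10 - E_5 = 20.00038 eV

λ = hc/E = 1239.84 eV·nm / 20.00038 eV
λ = 61.991 nm

This is the ε-line of the Pfund series in N⁶⁺.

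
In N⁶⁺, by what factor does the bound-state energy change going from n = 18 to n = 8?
5.06250

Using E_n = -13.6057 Z² / n² eV with Z = 7:

E_8 = -13.6057 × 7² / 8² = -666.6793 / 64 = -10.41686406250 eV
E_18 = -13.6057 × 7² / 18² = -666.6793 / 324 = -2.05765216049 eV

The ratio is:
E_8/E_18 = (-10.41686406250) / (-2.05765216049)
E_8/E_18 = (-666.6793/64) / (-666.6793/324)
E_8/E_18 = 324/64
E_8/E_18 = 5.06250
(Note: the Z² factors cancel in the ratio.)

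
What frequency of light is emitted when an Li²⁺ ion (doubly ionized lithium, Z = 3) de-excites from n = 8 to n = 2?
6.94e+15 Hz

First, find the transition energy:
E_8 = -13.6057 × 3² / 8² = -1.91330 eV
E_2 = -13.6057 × 3² / 2² = -30.61283 eV
|ΔE| = |E_2 - E_8| = 28.69953 eV

Convert to Joules: E = 28.69953 eV × (1.602177 × 10⁻¹⁹ J/eV) = 4.5982e-18 J

Using E = hf:
f = E/h = 4.5982e-18 J / (6.62607 × 10⁻³⁴ J·s)
f = 6.94e+15 Hz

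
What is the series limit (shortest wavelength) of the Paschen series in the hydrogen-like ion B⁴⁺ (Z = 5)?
32.806 nm

The series limit corresponds to the transition from n = ∞ to n = 3.
This is the highest energy (shortest wavelength) transition in the Paschen series.

E_∞ = 0 eV
E_3 = -13.6057 × 5² / 3² = -37.79361 eV

Energy at series limit:
ΔE = E_∞ - E_3 = 0 - (-37.79361) = 37.79361 eV
λ = hc/E = 1239.84 eV·nm / 37.79361 eV = 32.806 nm

This energy equals the ionization energy from the n = 3 state of B⁴⁺.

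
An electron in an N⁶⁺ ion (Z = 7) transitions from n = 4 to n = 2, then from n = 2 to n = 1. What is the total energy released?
625.011844 eV

The energy levels of N⁶⁺ are E_n = -13.6057 × 7² / n² eV.

First transition (4 → 2):
ΔE₁ = |E_2 - E_4|
ΔE₁ = |-166.669825000000 - (-41.667456250000)| = 125.002368750 eV

Second transition (2 → 1):
ΔE₂ = |E_1 - E_2|
ΔE₂ = |-666.679300000000 - (-166.669825000000)| = 500.009475000 eV

Total energy released:
E_total = ΔE₁ + ΔE₂ = 125.002368750 + 500.009475000 = 625.011844 eV

Note: This equals the direct transition 4 → 1: 625.011844 eV ✓
Energy is conserved regardless of the path taken.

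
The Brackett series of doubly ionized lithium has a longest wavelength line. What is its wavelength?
450.01 nm

The longest wavelength corresponds to the smallest energy transition in the series.
The Brackett series has all transitions ending at n_f = 4.

For Li²⁺ (Z = 3), the first line (α-line) is the jump from n = 5 to n = 4:
E_5 = -13.6057 × 3² / 5² = -4.898052 eV
E_4 = -13.6057 × 3² / 4² = -7.653206 eV
ΔE = E_5 - E_4 = 2.755154 eV

λ = hc/E = 1239.84 eV·nm / 2.755154 eV
λ = 450.01 nm

This is the α-line of the Brackett series in Li²⁺.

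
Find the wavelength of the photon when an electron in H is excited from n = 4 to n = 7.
2164.95 nm

First, find the transition energy using E_n = -13.6057 / n² eV:
E_4 = -13.6057 / 4² = -0.85035625 eV
E_7 = -13.6057 / 7² = -0.27766735 eV

Photon energy: |ΔE| = |E_7 - E_4| = 0.57268890 eV

Convert to wavelength using E = hc/λ with hc = 1239.84 eV·nm:
λ = hc/E = 1239.84 eV·nm / 0.57268890 eV
λ = 2164.95 nm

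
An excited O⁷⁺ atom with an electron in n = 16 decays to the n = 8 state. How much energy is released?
10.204 eV

The energy levels are E_n = -13.6057 Z² eV / n².

Energy at n = 16: E_16 = -13.6057 × 8² / 16² = -3.401425 eV
Energy at n = 8: E_8 = -13.6057 × 8² / 8² = -13.605700 eV

For emission (electron falling to lower state), the photon energy is:
E_photon = E_16 - E_8 = |-3.401425 - (-13.605700)|
E_photon = 10.204 eV

This energy is carried away by the emitted photon.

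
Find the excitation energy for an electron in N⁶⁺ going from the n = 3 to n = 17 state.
71.7686 eV

The energy levels of a hydrogen-like atom are E_n = -13.6057 Z² eV / n².

Energy at n = 3: E_3 = -13.6057 × 7² / 3² = -74.0754778 eV
Energy at n = 17: E_17 = -13.6057 × 7² / 17² = -2.3068488 eV

The excitation energy is the difference:
ΔE = E_17 - E_3
ΔE = -2.3068488 - (-74.0754778)
ΔE = 71.7686 eV

Since this is positive, energy must be absorbed (photon absorption).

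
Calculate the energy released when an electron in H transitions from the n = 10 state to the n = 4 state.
0.714 eV

The energy levels are E_n = -13.6057 eV / n².

Energy at n = 10: E_10 = -13.6057 / 10² = -0.136057 eV
Energy at n = 4: E_4 = -13.6057 / 4² = -0.850356 eV

For emission (electron falling to lower state), the photon energy is:
E_photon = E_10 - E_4 = |-0.136057 - (-0.850356)|
E_photon = 0.714 eV

This energy is carried away by the emitted photon.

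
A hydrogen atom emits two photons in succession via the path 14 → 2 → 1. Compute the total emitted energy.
13.536 eV

The energy levels of hydrogen are E_n = -13.6057 / n² eV.

First transition (14 → 2):
ΔE₁ = |E_2 - E_14|
ΔE₁ = |-3.401425000 - (-0.069416837)| = 3.332008 eV

Second transition (2 → 1):
ΔE₂ = |E_1 - E_2|
ΔE₂ = |-13.605700000 - (-3.401425000)| = 10.204275 eV

Total energy released:
E_total = ΔE₁ + ΔE₂ = 3.332008 + 10.204275 = 13.536 eV

Note: This equals the direct transition 14 → 1: 13.536 eV ✓
Energy is conserved regardless of the path taken.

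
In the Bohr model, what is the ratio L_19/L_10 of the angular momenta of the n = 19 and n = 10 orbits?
1.9000

In the Bohr model, L_n = nℏ, so the ratio is purely the ratio of quantum numbers:

L_19/L_10 = 19ℏ / 10ℏ = 19/10 = 1.9000

The angular momentum scales linearly with n.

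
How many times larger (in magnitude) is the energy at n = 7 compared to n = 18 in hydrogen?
6.61

Using E_n = -13.6057 Z² / n² eV with Z = 1:

E_7 = -13.6057 / 7² = -13.6057 / 49 = -0.27766735 eV
E_18 = -13.6057 / 18² = -13.6057 / 324 = -0.04199290 eV

The ratio is:
E_7/E_18 = (-0.27766735) / (-0.04199290)
E_7/E_18 = (-13.6057/49) / (-13.6057/324)
E_7/E_18 = 324/49
E_7/E_18 = 6.61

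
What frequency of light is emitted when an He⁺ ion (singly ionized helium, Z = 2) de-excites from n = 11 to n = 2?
3.18e+15 Hz

First, find the transition energy:
E_11 = -13.6057 × 2² / 11² = -0.4498 eV
E_2 = -13.6057 × 2² / 2² = -13.6057 eV
|ΔE| = |E_2 - E_11| = 13.1559 eV

Convert to Joules: E = 13.1559 eV × (1.602177 × 10⁻¹⁹ J/eV) = 2.1078e-18 J

Using E = hf:
f = E/h = 2.1078e-18 J / (6.62607 × 10⁻³⁴ J·s)
f = 3.18e+15 Hz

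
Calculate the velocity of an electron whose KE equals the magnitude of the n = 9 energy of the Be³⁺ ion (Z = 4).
9.72e+05 m/s (or 0.324% of c)

The binding energy at n = 9 for Be³⁺ is:
E_9 = -13.6057 × 4²/9² = -2.68755 eV
|E_9| = 2.68755 eV

Convert to Joules:
KE = 2.68755 eV × (1.602177 × 10⁻¹⁹ J/eV) = 4.3059e-19 J

Using KE = ½mv²:
v = √(2·KE/m_e)
v = √(2 × 4.3059e-19 J / 9.10938 × 10⁻³¹ kg)
v = 9.72e+05 m/s

This is approximately 0.324% the speed of light.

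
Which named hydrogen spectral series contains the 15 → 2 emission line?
Balmer series

The spectral series in hydrogen are named based on the final (lower) energy level:
- Lyman series: n_final = 1 (ultraviolet)
- Balmer series: n_final = 2 (visible/near-UV)
- Paschen series: n_final = 3 (infrared)
- Brackett series: n_final = 4 (infrared)
- Pfund series: n_final = 5 (far infrared)

Since this transition ends at n = 2, it belongs to the Balmer series.

For reference, this 15 → 2 line has photon energy
ΔE = 13.6057 eV × (1/2² - 1/15²) = 3.340955 eV,
corresponding to wavelength λ = hc/ΔE = 1239.84 eV·nm / 3.340955 eV = 371.10 nm in the visible/near-UV region.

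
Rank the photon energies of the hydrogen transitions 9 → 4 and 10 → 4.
10 → 4

Calculate the energy for each transition:

Transition 9 → 4:
ΔE₁ = |E_4 - E_9| = |-13.6057/4² - (-13.6057/9²)|
ΔE₁ = |-0.850356250000 - (-0.167971604938)| = 0.682384645 eV

Transition 10 → 4:
ΔE₂ = |E_4 - E_10| = |-13.6057/4² - (-13.6057/10²)|
ΔE₂ = |-0.850356250000 - (-0.136057000000)| = 0.714299250 eV

Since 0.714299250 eV > 0.682384645 eV, the transition 10 → 4 emits the more energetic photon.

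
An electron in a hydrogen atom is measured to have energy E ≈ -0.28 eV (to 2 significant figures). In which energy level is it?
n = 7

The exact energy levels follow E_n = -13.6057 eV / n².

The measured value (-0.28 eV) is reported to only 2 significant figures, so we must test candidate n values and see which one matches to that precision.

Candidate energies:
  n = 5:  E = -13.6057/5² = -0.54423 eV
  n = 6:  E = -13.6057/6² = -0.37794 eV
  n = 7:  E = -13.6057/7² = -0.27767 eV  ← matches
  n = 8:  E = -13.6057/8² = -0.21259 eV
  n = 9:  E = -13.6057/9² = -0.16797 eV

Checking against the measurement of -0.28 eV (2 sig figs), only n = 7 agrees:
E_7 = -0.27767 eV, which rounds to -0.28 eV ✓

Therefore n = 7.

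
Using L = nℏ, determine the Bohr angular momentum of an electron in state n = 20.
2.109e-33 J·s (or 20ℏ)

In the Bohr model, angular momentum is quantized:
L = nℏ

where ℏ = h/(2π) = 1.05457e-34 J·s

For n = 20:
L = 20 × 1.05457e-34 J·s
L = 2.109e-33 J·s

This can also be written as L = 20ℏ.
The angular momentum is an integer multiple of the reduced Planck constant.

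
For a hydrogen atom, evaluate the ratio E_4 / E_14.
12.25

Using E_n = -13.6057 Z² / n² eV with Z = 1:

E_4 = -13.6057 / 4² = -13.6057 / 16 = -0.85035625 eV
E_14 = -13.6057 / 14² = -13.6057 / 196 = -0.06941684 eV

The ratio is:
E_4/E_14 = (-0.85035625) / (-0.06941684)
E_4/E_14 = (-13.6057/16) / (-13.6057/196)
E_4/E_14 = 196/16
E_4/E_14 = 12.25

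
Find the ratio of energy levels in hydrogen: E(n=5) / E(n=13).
6.760000

Using E_n = -13.6057 Z² / n² eV with Z = 1:

E_5 = -13.6057 / 5² = -13.6057 / 25 = -0.544228000000 eV
E_13 = -13.6057 / 13² = -13.6057 / 169 = -0.080507100592 eV

The ratio is:
E_5/E_13 = (-0.544228000000) / (-0.080507100592)
E_5/E_13 = (-13.6057/25) / (-13.6057/169)
E_5/E_13 = 169/25
E_5/E_13 = 6.760000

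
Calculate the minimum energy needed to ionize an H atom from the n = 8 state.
0.21259 eV

The ionization energy is the energy needed to remove the electron completely (n → ∞).

For hydrogen, E_n = -13.6057 eV / n².

At n = 8: E_8 = -13.6057 / 8² = -0.21258906 eV
At n = ∞: E_∞ = 0 eV

Ionization energy = E_∞ - E_8 = 0 - (-0.21258906) = 0.21258906 eV
Ionization energy ≈ 0.21259 eV

This is also called the binding energy of the electron in state n = 8.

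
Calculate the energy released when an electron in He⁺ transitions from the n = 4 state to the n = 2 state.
10.20 eV

The energy levels are E_n = -13.6057 Z² eV / n².

Energy at n = 4: E_4 = -13.6057 × 2² / 4² = -3.40143 eV
Energy at n = 2: E_2 = -13.6057 × 2² / 2² = -13.60570 eV

For emission (electron falling to lower state), the photon energy is:
E_photon = E_4 - E_2 = |-3.40143 - (-13.60570)|
E_photon = 10.20 eV

This energy is carried away by the emitted photon.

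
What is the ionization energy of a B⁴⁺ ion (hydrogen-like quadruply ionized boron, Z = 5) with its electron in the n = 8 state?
5.314727 eV

The ionization energy is the energy needed to remove the electron completely (n → ∞).

For a hydrogen-like ion with Z = 5, E_n = -13.6057 Z² / n² eV.

At n = 8: E_8 = -13.6057 × 5² / 8² = -5.314726563 eV
At n = ∞: E_∞ = 0 eV

Ionization energy = E_∞ - E_8 = 0 - (-5.314726563) = 5.314726563 eV
Ionization energy ≈ 5.314727 eV

This is also called the binding energy of the electron in state n = 8.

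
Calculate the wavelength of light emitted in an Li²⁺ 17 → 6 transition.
416.373 nm

First, find the transition energy using E_n = -13.6057 Z² / n² eV:
E_17 = -13.6057 × 3² / 17² = -0.4237069 eV
E_6 = -13.6057 × 3² / 6² = -3.4014250 eV

Photon energy: |ΔE| = |E_6 - E_17| = 2.9777181 eV

Convert to wavelength using E = hc/λ with hc = 1239.84 eV·nm:
λ = hc/E = 1239.84 eV·nm / 2.9777181 eV
λ = 416.373 nm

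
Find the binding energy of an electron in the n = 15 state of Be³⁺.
0.96752 eV

The ionization energy is the energy needed to remove the electron completely (n → ∞).

For a hydrogen-like ion with Z = 4, E_n = -13.6057 Z² / n² eV.

At n = 15: E_15 = -13.6057 × 4² / 15² = -0.96751644 eV
At n = ∞: E_∞ = 0 eV

Ionization energy = E_∞ - E_15 = 0 - (-0.96751644) = 0.96751644 eV
Ionization energy ≈ 0.96752 eV

This is also called the binding energy of the electron in state n = 15.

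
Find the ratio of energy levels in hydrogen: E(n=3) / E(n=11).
13.4444

Using E_n = -13.6057 Z² / n² eV with Z = 1:

E_3 = -13.6057 / 3² = -13.6057 / 9 = -1.5117444444 eV
E_11 = -13.6057 / 11² = -13.6057 / 121 = -0.1124438017 eV

The ratio is:
E_3/E_11 = (-1.5117444444) / (-0.1124438017)
E_3/E_11 = (-13.6057/9) / (-13.6057/121)
E_3/E_11 = 121/9
E_3/E_11 = 13.4444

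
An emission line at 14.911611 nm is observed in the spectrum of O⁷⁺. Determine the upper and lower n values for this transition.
n = 8 → n = 3

First, find the photon energy from the wavelength (hc = 1239.84 eV·nm):
E = hc/λ = 1239.84 eV·nm / 14.911611 nm = 83.145946 eV

The energy levels of O⁷⁺ satisfy E_n = -13.6057 × 8² / n² eV, so an emission n_i → n_f releases
ΔE = 13.6057 × 8² × (1/n_f² − 1/n_i²) eV.

Setting ΔE equal to the photon energy:
1/n_f² − 1/n_i² = 83.145946 / (13.6057 × 8²) = 0.095486113

Since 1/n_i² must be positive, we need 1/n_f² > 0.095486113, i.e. n_f ≤ 3. For each allowed n_f, solve n_i = (1/n_f² − 0.095486113)^(−1/2) and check whether it is a whole number:
  n_f = 1: 1/n_i² = 1.000000000 − 0.095486113 = 0.904513887 → n_i = 1.051  (not an integer) ✗
  n_f = 2: 1/n_i² = 0.250000000 − 0.095486113 = 0.154513887 → n_i = 2.544  (not an integer) ✗
  n_f = 3: 1/n_i² = 0.111111111 − 0.095486113 = 0.015624998 → n_i = 8.000  → integer, n_i = 8 ✓

Only n_f = 3 gives an integer upper level, n_i = 8.

The transition is from n = 8 to n = 3 (emission).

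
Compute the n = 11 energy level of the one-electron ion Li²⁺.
-1.01 eV

For hydrogen-like ions, the energy levels scale with Z²:
E_n = -13.6057 Z² / n² eV

For Li²⁺ (Z = 3) at n = 11:
E_11 = -13.6057 × 3² / 11²
E_11 = -13.6057 × 9 / 121
E_11 = -122.4513 / 121
E_11 = -1.01 eV

The energy is 9 times more negative than hydrogen at the same n due to the stronger nuclear charge.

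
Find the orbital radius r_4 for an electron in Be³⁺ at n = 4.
0.2117 nm (or 2.1167 Å)

The Bohr radius formula is:
r_n = n² a₀ / Z

where a₀ = 0.0529177 nm is the Bohr radius.

For Be³⁺ (Z = 4) at n = 4:
r_4 = 4² × 0.0529177 nm / 4
r_4 = 16 × 0.0529177 nm / 4
r_4 = 0.84668 nm / 4
r_4 = 0.2117 nm

The electron orbits at approximately 0.2117 nm from the nucleus.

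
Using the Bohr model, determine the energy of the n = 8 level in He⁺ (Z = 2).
-0.85036 eV

For hydrogen-like ions, the energy levels scale with Z²:
E_n = -13.6057 Z² / n² eV

For He⁺ (Z = 2) at n = 8:
E_8 = -13.6057 × 2² / 8²
E_8 = -13.6057 × 4 / 64
E_8 = -54.4228 / 64
E_8 = -0.85036 eV

The energy is 4 times more negative than hydrogen at the same n due to the stronger nuclear charge.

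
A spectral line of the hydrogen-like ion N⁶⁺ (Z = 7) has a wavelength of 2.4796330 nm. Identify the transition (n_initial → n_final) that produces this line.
n = 2 → n = 1

First, find the photon energy from the wavelength (hc = 1239.84 eV·nm):
E = hc/λ = 1239.84 eV·nm / 2.4796330 nm = 500.00948 eV

The energy levels of N⁶⁺ satisfy E_n = -13.6057 × 7² / n² eV, so an emission n_i → n_f releases
ΔE = 13.6057 × 7² × (1/n_f² − 1/n_i²) eV.

Setting ΔE equal to the photon energy:
1/n_f² − 1/n_i² = 500.00948 / (13.6057 × 7²) = 0.75000001

Since 1/n_i² must be positive, we need 1/n_f² > 0.75000001, i.e. n_f ≤ 1. For each allowed n_f, solve n_i = (1/n_f² − 0.75000001)^(−1/2) and check whether it is a whole number:
  n_f = 1: 1/n_i² = 1.00000000 − 0.75000001 = 0.24999999 → n_i = 2.000  → integer, n_i = 2 ✓

Only n_f = 1 gives an integer upper level, n_i = 2.

The transition is from n = 2 to n = 1 (emission).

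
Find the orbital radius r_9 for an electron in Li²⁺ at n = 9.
1.4288 nm (or 14.2878 Å)

The Bohr radius formula is:
r_n = n² a₀ / Z

where a₀ = 0.0529177 nm is the Bohr radius.

For Li²⁺ (Z = 3) at n = 9:
r_9 = 9² × 0.0529177 nm / 3
r_9 = 81 × 0.0529177 nm / 3
r_9 = 4.28633 nm / 3
r_9 = 1.4288 nm

The electron orbits at approximately 1.4288 nm from the nucleus.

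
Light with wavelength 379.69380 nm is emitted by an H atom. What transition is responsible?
n = 10 → n = 2

First, find the photon energy from the wavelength (hc = 1239.84 eV·nm):
E = hc/λ = 1239.84 eV·nm / 379.69380 nm = 3.2653680 eV

The energy levels of hydrogen satisfy E_n = -13.6057 / n² eV, so an emission n_i → n_f releases
ΔE = 13.6057 × (1/n_f² − 1/n_i²) eV.

Setting ΔE equal to the photon energy:
1/n_f² − 1/n_i² = 3.2653680 / 13.6057 = 0.24000000

Since 1/n_i² must be positive, we need 1/n_f² > 0.24000000, i.e. n_f ≤ 2. For each allowed n_f, solve n_i = (1/n_f² − 0.24000000)^(−1/2) and check whether it is a whole number:
  n_f = 1: 1/n_i² = 1.00000000 − 0.24000000 = 0.76000000 → n_i = 1.147  (not an integer) ✗
  n_f = 2: 1/n_i² = 0.25000000 − 0.24000000 = 0.01000000 → n_i = 10.000  → integer, n_i = 10 ✓

Only n_f = 2 gives an integer upper level, n_i = 10.

The transition is from n = 10 to n = 2 (emission).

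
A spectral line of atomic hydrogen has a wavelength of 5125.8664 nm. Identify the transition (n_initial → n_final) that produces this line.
n = 10 → n = 6

First, find the photon energy from the wavelength (hc = 1239.84 eV·nm):
E = hc/λ = 1239.84 eV·nm / 5125.8664 nm = 0.24187911 eV

The energy levels of hydrogen satisfy E_n = -13.6057 / n² eV, so an emission n_i → n_f releases
ΔE = 13.6057 × (1/n_f² − 1/n_i²) eV.

Setting ΔE equal to the photon energy:
1/n_f² − 1/n_i² = 0.24187911 / 13.6057 = 0.017777778

Since 1/n_i² must be positive, we need 1/n_f² > 0.017777778, i.e. n_f ≤ 7. For each allowed n_f, solve n_i = (1/n_f² − 0.017777778)^(−1/2) and check whether it is a whole number:
  n_f = 1: 1/n_i² = 1.000000000 − 0.017777778 = 0.982222222 → n_i = 1.009  (not an integer) ✗
  n_f = 2: 1/n_i² = 0.250000000 − 0.017777778 = 0.232222222 → n_i = 2.075  (not an integer) ✗
  n_f = 3: 1/n_i² = 0.111111111 − 0.017777778 = 0.093333333 → n_i = 3.273  (not an integer) ✗
  n_f = 4: 1/n_i² = 0.062500000 − 0.017777778 = 0.044722222 → n_i = 4.729  (not an integer) ✗
  n_f = 5: 1/n_i² = 0.040000000 − 0.017777778 = 0.022222222 → n_i = 6.708  (not an integer) ✗
  n_f = 6: 1/n_i² = 0.027777778 − 0.017777778 = 0.010000000 → n_i = 10.000  → integer, n_i = 10 ✓
  n_f = 7: 1/n_i² = 0.020408163 − 0.017777778 = 0.002630385 → n_i = 19.498  (not an integer) ✗

Only n_f = 6 gives an integer upper level, n_i = 10.

The transition is from n = 10 to n = 6 (emission).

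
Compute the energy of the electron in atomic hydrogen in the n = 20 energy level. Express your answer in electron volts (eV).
-0.03401 eV

The energy levels of a hydrogen-like atom are given by:
E_n = -13.6057 eV / n²

For n = 20:
E_20 = -13.6057 eV / 20²
E_20 = -13.6057 eV / 400
E_20 = -0.03401 eV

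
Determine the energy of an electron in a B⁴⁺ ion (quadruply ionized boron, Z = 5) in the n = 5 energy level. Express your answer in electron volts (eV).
-13.61 eV

The energy levels of a hydrogen-like atom are given by:
E_n = -13.6057 Z² / n² eV  (with Z = 5 for B⁴⁺)

For n = 5:
E_5 = -13.6057 × 5² / 5²
E_5 = -13.6057 × 25 / 25
E_5 = -13.61 eV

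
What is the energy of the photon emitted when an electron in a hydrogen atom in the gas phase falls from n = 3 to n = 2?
1.88968 eV

The energy levels are E_n = -13.6057 eV / n².

Energy at n = 3: E_3 = -13.6057 / 3² = -1.51174444 eV
Energy at n = 2: E_2 = -13.6057 / 2² = -3.40142500 eV

For emission (electron falling to lower state), the photon energy is:
E_photon = E_3 - E_2 = |-1.51174444 - (-3.40142500)|
E_photon = 1.88968 eV

This energy is carried away by the emitted photon.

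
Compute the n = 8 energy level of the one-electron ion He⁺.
-0.8504 eV

For hydrogen-like ions, the energy levels scale with Z²:
E_n = -13.6057 Z² / n² eV

For He⁺ (Z = 2) at n = 8:
E_8 = -13.6057 × 2² / 8²
E_8 = -13.6057 × 4 / 64
E_8 = -54.4228 / 64
E_8 = -0.8504 eV

The energy is 4 times more negative than hydrogen at the same n due to the stronger nuclear charge.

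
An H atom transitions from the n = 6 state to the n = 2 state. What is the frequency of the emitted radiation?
7.31e+14 Hz

First, find the transition energy:
E_6 = -13.6057 / 6² = -0.37794 eV
E_2 = -13.6057 / 2² = -3.40143 eV
|ΔE| = |E_2 - E_6| = 3.02349 eV

Convert to Joules: E = 3.02349 eV × (1.602177 × 10⁻¹⁹ J/eV) = 4.8442e-19 J

Using E = hf:
f = E/h = 4.8442e-19 J / (6.62607 × 10⁻³⁴ J·s)
f = 7.31e+14 Hz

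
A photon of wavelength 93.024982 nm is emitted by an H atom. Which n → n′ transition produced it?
n = 7 → n = 1

First, find the photon energy from the wavelength (hc = 1239.84 eV·nm):
E = hc/λ = 1239.84 eV·nm / 93.024982 nm = 13.328033 eV

The energy levels of hydrogen satisfy E_n = -13.6057 / n² eV, so an emission n_i → n_f releases
ΔE = 13.6057 × (1/n_f² − 1/n_i²) eV.

Setting ΔE equal to the photon energy:
1/n_f² − 1/n_i² = 13.328033 / 13.6057 = 0.97959186

Since 1/n_i² must be positive, we need 1/n_f² > 0.97959186, i.e. n_f ≤ 1. For each allowed n_f, solve n_i = (1/n_f² − 0.97959186)^(−1/2) and check whether it is a whole number:
  n_f = 1: 1/n_i² = 1.00000000 − 0.97959186 = 0.02040814 → n_i = 7.000  → integer, n_i = 7 ✓

Only n_f = 1 gives an integer upper level, n_i = 7.

The transition is from n = 7 to n = 1 (emission).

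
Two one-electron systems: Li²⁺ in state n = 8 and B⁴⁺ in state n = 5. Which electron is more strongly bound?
B⁴⁺ at n = 5 (E = -13.606 eV)

Using E_n = -13.6057 Z² / n² eV:

Li²⁺ (Z = 3) at n = 8:
E = -13.6057 × 3² / 8² = -13.6057 × 9 / 64 = -1.913302 eV

B⁴⁺ (Z = 5) at n = 5:
E = -13.6057 × 5² / 5² = -13.6057 × 25 / 25 = -13.605700 eV

Since -13.605700 eV < -1.913302 eV,
B⁴⁺ at n = 5 is more tightly bound (requires more energy to ionize).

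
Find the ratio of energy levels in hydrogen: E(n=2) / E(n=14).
49.000000

Using E_n = -13.6057 Z² / n² eV with Z = 1:

E_2 = -13.6057 / 2² = -13.6057 / 4 = -3.401425000000 eV
E_14 = -13.6057 / 14² = -13.6057 / 196 = -0.069416836735 eV

The ratio is:
E_2/E_14 = (-3.401425000000) / (-0.069416836735)
E_2/E_14 = (-13.6057/4) / (-13.6057/196)
E_2/E_14 = 196/4
E_2/E_14 = 49.000000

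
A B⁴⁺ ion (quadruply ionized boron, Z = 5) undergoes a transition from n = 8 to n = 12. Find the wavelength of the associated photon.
419.91097 nm

First, find the transition energy using E_n = -13.6057 Z² / n² eV:
E_8 = -13.6057 × 5² / 8² = -5.314726563 eV
E_12 = -13.6057 × 5² / 12² = -2.362100694 eV

Photon energy: |ΔE| = |E_12 - E_8| = 2.952625869 eV

Convert to wavelength using E = hc/λ with hc = 1239.84 eV·nm:
λ = hc/E = 1239.84 eV·nm / 2.952625869 eV
λ = 419.91097 nm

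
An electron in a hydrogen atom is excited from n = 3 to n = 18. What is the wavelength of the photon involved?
843.571 nm

First, find the transition energy using E_n = -13.6057 / n² eV:
E_3 = -13.6057 / 3² = -1.5117444 eV
E_18 = -13.6057 / 18² = -0.0419929 eV

Photon energy: |ΔE| = |E_18 - E_3| = 1.4697515 eV

Convert to wavelength using E = hc/λ with hc = 1239.84 eV·nm:
λ = hc/E = 1239.84 eV·nm / 1.4697515 eV
λ = 843.571 nm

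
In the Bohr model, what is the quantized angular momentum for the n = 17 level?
1.7928e-33 J·s (or 17ℏ)

In the Bohr model, angular momentum is quantized:
L = nℏ

where ℏ = h/(2π) = 1.054572e-34 J·s

For n = 17:
L = 17 × 1.054572e-34 J·s
L = 1.7928e-33 J·s

This can also be written as L = 17ℏ.
The angular momentum is an integer multiple of the reduced Planck constant.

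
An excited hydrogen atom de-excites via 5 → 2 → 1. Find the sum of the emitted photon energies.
13.061472 eV

The energy levels of hydrogen are E_n = -13.6057 / n² eV.

First transition (5 → 2):
ΔE₁ = |E_2 - E_5|
ΔE₁ = |-3.401425000000 - (-0.544228000000)| = 2.857197000 eV

Second transition (2 → 1):
ΔE₂ = |E_1 - E_2|
ΔE₂ = |-13.605700000000 - (-3.401425000000)| = 10.204275000 eV

Total energy released:
E_total = ΔE₁ + ΔE₂ = 2.857197000 + 10.204275000 = 13.061472 eV

Note: This equals the direct transition 5 → 1: 13.061472 eV ✓
Energy is conserved regardless of the path taken.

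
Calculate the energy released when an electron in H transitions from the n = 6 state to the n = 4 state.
0.47 eV

The energy levels are E_n = -13.6057 eV / n².

Energy at n = 6: E_6 = -13.6057 / 6² = -0.37794 eV
Energy at n = 4: E_4 = -13.6057 / 4² = -0.85036 eV

For emission (electron falling to lower state), the photon energy is:
E_photon = E_6 - E_4 = |-0.37794 - (-0.85036)|
E_photon = 0.47 eV

This energy is carried away by the emitted photon.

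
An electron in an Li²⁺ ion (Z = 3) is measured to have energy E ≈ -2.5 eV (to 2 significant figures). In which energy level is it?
n = 7

The exact energy levels follow E_n = -13.6057 Z² / n² eV with Z = 3.

The measured value (-2.5 eV) is reported to only 2 significant figures, so we must test candidate n values and see which one matches to that precision.

Candidate energies:
  n = 5:  E = -13.6057 × 3² / 5² = -4.89805 eV
  n = 6:  E = -13.6057 × 3² / 6² = -3.40143 eV
  n = 7:  E = -13.6057 × 3² / 7² = -2.49901 eV  ← matches
  n = 8:  E = -13.6057 × 3² / 8² = -1.91330 eV
  n = 9:  E = -13.6057 × 3² / 9² = -1.51174 eV

Checking against the measurement of -2.5 eV (2 sig figs), only n = 7 agrees:
E_7 = -2.49901 eV, which rounds to -2.5 eV ✓

Therefore n = 7.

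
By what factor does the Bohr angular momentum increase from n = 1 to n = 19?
19.00000

In the Bohr model, L_n = nℏ, so the ratio is purely the ratio of quantum numbers:

L_19/L_1 = 19ℏ / 1ℏ = 19/1 = 19.00000

The angular momentum scales linearly with n.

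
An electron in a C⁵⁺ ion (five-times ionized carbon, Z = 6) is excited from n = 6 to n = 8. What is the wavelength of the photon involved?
208.289 nm

First, find the transition energy using E_n = -13.6057 Z² / n² eV:
E_6 = -13.6057 × 6² / 6² = -13.6057000 eV
E_8 = -13.6057 × 6² / 8² = -7.6532063 eV

Photon energy: |ΔE| = |E_8 - E_6| = 5.9524937 eV

Convert to wavelength using E = hc/λ with hc = 1239.84 eV·nm:
λ = hc/E = 1239.84 eV·nm / 5.9524937 eV
λ = 208.289 nm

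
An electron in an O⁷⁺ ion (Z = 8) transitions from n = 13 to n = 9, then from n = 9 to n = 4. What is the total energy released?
49.270346 eV

The energy levels of O⁷⁺ are E_n = -13.6057 × 8² / n² eV.

First transition (13 → 9):
ΔE₁ = |E_9 - E_13|
ΔE₁ = |-10.750182716049 - (-5.152454437870)| = 5.597728278 eV

Second transition (9 → 4):
ΔE₂ = |E_4 - E_9|
ΔE₂ = |-54.422800000000 - (-10.750182716049)| = 43.672617284 eV

Total energy released:
E_total = ΔE₁ + ΔE₂ = 5.597728278 + 43.672617284 = 49.270346 eV

Note: This equals the direct transition 13 → 4: 49.270346 eV ✓
Energy is conserved regardless of the path taken.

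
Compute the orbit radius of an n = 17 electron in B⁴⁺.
3.0586 nm (or 30.5864 Å)

The Bohr radius formula is:
r_n = n² a₀ / Z

where a₀ = 0.0529177 nm is the Bohr radius.

For B⁴⁺ (Z = 5) at n = 17:
r_17 = 17² × 0.0529177 nm / 5
r_17 = 289 × 0.0529177 nm / 5
r_17 = 15.29322 nm / 5
r_17 = 3.0586 nm

The electron orbits at approximately 3.0586 nm from the nucleus.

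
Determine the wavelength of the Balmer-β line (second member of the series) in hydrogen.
486.01 nm

The lines of a series are numbered from the longest wavelength (smallest ΔE) outward; the second line is the transition from n = n_f + 2 to n_f.
The Balmer series has all transitions ending at n_f = 2.

For H, the second line (β-line) is the jump from n = 4 to n = 2:
E_4 = -13.6057 / 4² = -0.850356 eV
E_2 = -13.6057 / 2² = -3.401425 eV
ΔE = E_4 - E_2 = 2.551069 eV

λ = hc/E = 1239.84 eV·nm / 2.551069 eV
λ = 486.01 nm

This is the β-line of the Balmer series in H.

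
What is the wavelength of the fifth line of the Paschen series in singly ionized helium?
238.585780 nm

The lines of a series are numbered from the longest wavelength (smallest ΔE) outward; the fifth line is the transition from n = n_f + 5 to n_f.
The Paschen series has all transitions ending at n_f = 3.

For He⁺ (Z = 2), the fifth line (ε-line) is the jump from n = 8 to n = 3:
E_8 = -13.6057 × 2² / 8² = -0.8503562500 eV
E_3 = -13.6057 × 2² / 3² = -6.0469777778 eV
ΔE = E_8 - E_3 = 5.1966215278 eV

λ = hc/E = 1239.84 eV·nm / 5.1966215278 eV
λ = 238.585780 nm

This is the ε-line of the Paschen series in He⁺.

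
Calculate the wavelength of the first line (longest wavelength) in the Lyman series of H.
121.502018 nm

The longest wavelength corresponds to the smallest energy transition in the series.
The Lyman series has all transitions ending at n_f = 1.

For H, the first line (α-line) is the jump from n = 2 to n = 1:
E_2 = -13.6057 / 2² = -3.401425000 eV
E_1 = -13.6057 / 1² = -13.605700000 eV
ΔE = E_2 - E_1 = 10.204275000 eV

λ = hc/E = 1239.84 eV·nm / 10.204275000 eV
λ = 121.502018 nm

This is the α-line of the Lyman series in H.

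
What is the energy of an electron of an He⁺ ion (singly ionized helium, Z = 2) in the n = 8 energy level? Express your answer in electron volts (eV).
-0.85 eV

The energy levels of a hydrogen-like atom are given by:
E_n = -13.6057 Z² / n² eV  (with Z = 2 for He⁺)

For n = 8:
E_8 = -13.6057 × 2² / 8²
E_8 = -13.6057 × 4 / 64
E_8 = -0.85 eV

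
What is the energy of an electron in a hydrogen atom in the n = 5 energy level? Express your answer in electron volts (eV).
-0.54423 eV

The energy levels of a hydrogen-like atom are given by:
E_n = -13.6057 eV / n²

For n = 5:
E_5 = -13.6057 eV / 5²
E_5 = -13.6057 eV / 25
E_5 = -0.54423 eV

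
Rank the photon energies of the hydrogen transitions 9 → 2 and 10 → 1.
10 → 1

Calculate the energy for each transition:

Transition 9 → 2:
ΔE₁ = |E_2 - E_9| = |-13.6057/2² - (-13.6057/9²)|
ΔE₁ = |-3.4014250000 - (-0.1679716049)| = 3.2334534 eV

Transition 10 → 1:
ΔE₂ = |E_1 - E_10| = |-13.6057/1² - (-13.6057/10²)|
ΔE₂ = |-13.6057000000 - (-0.1360570000)| = 13.4696430 eV

Since 13.4696430 eV > 3.2334534 eV, the transition 10 → 1 emits the more energetic photon.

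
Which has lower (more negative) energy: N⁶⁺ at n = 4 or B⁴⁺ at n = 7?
N⁶⁺ at n = 4 (E = -41.667456 eV)

Using E_n = -13.6057 Z² / n² eV:

N⁶⁺ (Z = 7) at n = 4:
E = -13.6057 × 7² / 4² = -13.6057 × 49 / 16 = -41.667456250 eV

B⁴⁺ (Z = 5) at n = 7:
E = -13.6057 × 5² / 7² = -13.6057 × 25 / 49 = -6.941683673 eV

Since -41.667456250 eV < -6.941683673 eV,
N⁶⁺ at n = 4 is more tightly bound (requires more energy to ionize).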